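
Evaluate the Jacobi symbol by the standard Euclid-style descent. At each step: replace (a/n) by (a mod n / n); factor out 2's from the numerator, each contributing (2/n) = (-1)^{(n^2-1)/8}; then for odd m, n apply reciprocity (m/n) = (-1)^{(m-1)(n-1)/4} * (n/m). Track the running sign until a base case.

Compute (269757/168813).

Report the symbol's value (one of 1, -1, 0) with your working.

(269757/168813): 269757 mod 168813 = 100944, so (269757/168813) = (100944/168813)
factor out 2^4: 100944 = 2^4·6309; with 168813 mod 8 = 5, (2/168813) = -1; sign now +1; continue with (6309/168813)
flip (6309/168813) -> (168813/6309): both odd, 6309 mod 4 = 1, 168813 mod 4 = 1, so the flip contributes +1; sign now +1
(168813/6309): 168813 mod 6309 = 4779, so (168813/6309) = (4779/6309)
flip (4779/6309) -> (6309/4779): both odd, 4779 mod 4 = 3, 6309 mod 4 = 1, so the flip contributes +1; sign now +1
(6309/4779): 6309 mod 4779 = 1530, so (6309/4779) = (1530/4779)
factor out 2^1: 1530 = 2^1·765; with 4779 mod 8 = 3, (2/4779) = -1; sign now -1; continue with (765/4779)
flip (765/4779) -> (4779/765): both odd, 765 mod 4 = 1, 4779 mod 4 = 3, so the flip contributes +1; sign now -1
(4779/765): 4779 mod 765 = 189, so (4779/765) = (189/765)
flip (189/765) -> (765/189): both odd, 189 mod 4 = 1, 765 mod 4 = 1, so the flip contributes +1; sign now -1
(765/189): 765 mod 189 = 9, so (765/189) = (9/189)
flip (9/189) -> (189/9): both odd, 9 mod 4 = 1, 189 mod 4 = 1, so the flip contributes +1; sign now -1
(189/9): 189 mod 9 = 0, so (189/9) = (0/9)
reached (0/9); gcd(a, n) > 1, so (0/9) = 0 and the symbol is 0

0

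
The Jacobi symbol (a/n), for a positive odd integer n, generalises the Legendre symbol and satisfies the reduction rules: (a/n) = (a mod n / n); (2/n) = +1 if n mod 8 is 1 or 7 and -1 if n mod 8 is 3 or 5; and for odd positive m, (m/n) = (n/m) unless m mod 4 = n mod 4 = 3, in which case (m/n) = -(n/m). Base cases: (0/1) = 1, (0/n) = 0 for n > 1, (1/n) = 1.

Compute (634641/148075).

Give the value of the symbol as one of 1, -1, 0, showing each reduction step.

(634641/148075): 634641 mod 148075 = 42341, so (634641/148075) = (42341/148075)
flip (42341/148075) -> (148075/42341): both odd, 42341 mod 4 = 1, 148075 mod 4 = 3, so the flip contributes +1; sign now +1
(148075/42341): 148075 mod 42341 = 21052, so (148075/42341) = (21052/42341)
factor out 2^2: 21052 = 2^2·5263; with 42341 mod 8 = 5, (2/42341) = -1; sign now +1; continue with (5263/42341)
flip (5263/42341) -> (42341/5263): both odd, 5263 mod 4 = 3, 42341 mod 4 = 1, so the flip contributes +1; sign now +1
(42341/5263): 42341 mod 5263 = 237, so (42341/5263) = (237/5263)
flip (237/5263) -> (5263/237): both odd, 237 mod 4 = 1, 5263 mod 4 = 3, so the flip contributes +1; sign now +1
(5263/237): 5263 mod 237 = 49, so (5263/237) = (49/237)
flip (49/237) -> (237/49): both odd, 49 mod 4 = 1, 237 mod 4 = 1, so the flip contributes +1; sign now +1
(237/49): 237 mod 49 = 41, so (237/49) = (41/49)
flip (41/49) -> (49/41): both odd, 41 mod 4 = 1, 49 mod 4 = 1, so the flip contributes +1; sign now +1
(49/41): 49 mod 41 = 8, so (49/41) = (8/41)
factor out 2^3: 8 = 2^3·1; with 41 mod 8 = 1, (2/41) = +1; sign now +1; continue with (1/41)
reached (1/41) = 1, so the symbol is +1

1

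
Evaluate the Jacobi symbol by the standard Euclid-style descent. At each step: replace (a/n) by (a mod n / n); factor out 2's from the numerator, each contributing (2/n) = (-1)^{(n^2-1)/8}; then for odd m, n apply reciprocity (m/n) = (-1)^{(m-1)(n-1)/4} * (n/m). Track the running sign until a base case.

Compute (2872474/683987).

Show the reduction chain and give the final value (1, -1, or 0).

(2872474/683987) = (136526/683987)   [reduce mod 683987]
136526 = 2^1·68263; (2/683987) = -1 since 683987 mod 8 = 3, so (136526/683987) = (-1)^1·(68263/683987); sign now -1
reciprocity: (68263/683987) = -1·(683987/68263) since 68263 mod 4 = 3, 683987 mod 4 = 3; sign now +1
(683987/68263) = (1357/68263)   [reduce mod 68263]
reciprocity: (1357/68263) = +1·(68263/1357) since 1357 mod 4 = 1, 68263 mod 4 = 3; sign now +1
(68263/1357) = (413/1357)   [reduce mod 1357]
reciprocity: (413/1357) = +1·(1357/413) since 413 mod 4 = 1, 1357 mod 4 = 1; sign now +1
(1357/413) = (118/413)   [reduce mod 413]
118 = 2^1·59; (2/413) = -1 since 413 mod 8 = 5, so (118/413) = (-1)^1·(59/413); sign now -1
reciprocity: (59/413) = +1·(413/59) since 59 mod 4 = 3, 413 mod 4 = 1; sign now -1
(413/59) = (0/59)   [reduce mod 59]
(0/59) = 0   [gcd(a, n) > 1]; final value = 0

0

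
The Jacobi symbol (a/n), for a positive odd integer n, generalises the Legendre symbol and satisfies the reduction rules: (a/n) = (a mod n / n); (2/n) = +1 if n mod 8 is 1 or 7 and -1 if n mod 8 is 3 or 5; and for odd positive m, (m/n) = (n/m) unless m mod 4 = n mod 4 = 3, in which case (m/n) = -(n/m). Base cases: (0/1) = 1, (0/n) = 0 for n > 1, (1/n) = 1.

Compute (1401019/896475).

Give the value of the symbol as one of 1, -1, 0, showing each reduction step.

(1401019/896475) = (504544/896475)   [reduce mod 896475]
504544 = 2^5·15767; (2/896475) = -1 since 896475 mod 8 = 3, so (504544/896475) = (-1)^5·(15767/896475); sign now -1
reciprocity: (15767/896475) = -1·(896475/15767) since 15767 mod 4 = 3, 896475 mod 4 = 3; sign now +1
(896475/15767) = (13523/15767)   [reduce mod 15767]
reciprocity: (13523/15767) = -1·(15767/13523) since 13523 mod 4 = 3, 15767 mod 4 = 3; sign now -1
(15767/13523) = (2244/13523)   [reduce mod 13523]
2244 = 2^2·561; (2/13523) = -1 since 13523 mod 8 = 3, so (2244/13523) = (-1)^2·(561/13523); sign now -1
reciprocity: (561/13523) = +1·(13523/561) since 561 mod 4 = 1, 13523 mod 4 = 3; sign now -1
(13523/561) = (59/561)   [reduce mod 561]
reciprocity: (59/561) = +1·(561/59) since 59 mod 4 = 3, 561 mod 4 = 1; sign now -1
(561/59) = (30/59)   [reduce mod 59]
30 = 2^1·15; (2/59) = -1 since 59 mod 8 = 3, so (30/59) = (-1)^1·(15/59); sign now +1
reciprocity: (15/59) = -1·(59/15) since 15 mod 4 = 3, 59 mod 4 = 3; sign now -1
(59/15) = (14/15)   [reduce mod 15]
14 = 2^1·7; (2/15) = +1 since 15 mod 8 = 7, so (14/15) = (+1)^1·(7/15); sign now -1
reciprocity: (7/15) = -1·(15/7) since 7 mod 4 = 3, 15 mod 4 = 3; sign now +1
(15/7) = (1/7)   [reduce mod 7]
(1/7) = 1; final value = sign = +1

1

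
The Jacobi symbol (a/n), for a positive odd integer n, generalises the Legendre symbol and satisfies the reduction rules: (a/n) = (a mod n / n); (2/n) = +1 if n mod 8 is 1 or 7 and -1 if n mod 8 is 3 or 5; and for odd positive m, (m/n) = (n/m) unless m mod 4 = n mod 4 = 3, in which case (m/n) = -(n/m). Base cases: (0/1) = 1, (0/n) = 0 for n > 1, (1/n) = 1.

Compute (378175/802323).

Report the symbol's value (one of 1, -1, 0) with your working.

reciprocity: (378175/802323) = -1·(802323/378175) since 378175 mod 4 = 3, 802323 mod 4 = 3; sign now -1
(802323/378175) = (45973/378175)   [reduce mod 378175]
reciprocity: (45973/378175) = +1·(378175/45973) since 45973 mod 4 = 1, 378175 mod 4 = 3; sign now -1
(378175/45973) = (10391/45973)   [reduce mod 45973]
reciprocity: (10391/45973) = +1·(45973/10391) since 10391 mod 4 = 3, 45973 mod 4 = 1; sign now -1
(45973/10391) = (4409/10391)   [reduce mod 10391]
reciprocity: (4409/10391) = +1·(10391/4409) since 4409 mod 4 = 1, 10391 mod 4 = 3; sign now -1
(10391/4409) = (1573/4409)   [reduce mod 4409]
reciprocity: (1573/4409) = +1·(4409/1573) since 1573 mod 4 = 1, 4409 mod 4 = 1; sign now -1
(4409/1573) = (1263/1573)   [reduce mod 1573]
reciprocity: (1263/1573) = +1·(1573/1263) since 1263 mod 4 = 3, 1573 mod 4 = 1; sign now -1
(1573/1263) = (310/1263)   [reduce mod 1263]
310 = 2^1·155; (2/1263) = +1 since 1263 mod 8 = 7, so (310/1263) = (+1)^1·(155/1263); sign now -1
reciprocity: (155/1263) = -1·(1263/155) since 155 mod 4 = 3, 1263 mod 4 = 3; sign now +1
(1263/155) = (23/155)   [reduce mod 155]
reciprocity: (23/155) = -1·(155/23) since 23 mod 4 = 3, 155 mod 4 = 3; sign now -1
(155/23) = (17/23)   [reduce mod 23]
reciprocity: (17/23) = +1·(23/17) since 17 mod 4 = 1, 23 mod 4 = 3; sign now -1
(23/17) = (6/17)   [reduce mod 17]
6 = 2^1·3; (2/17) = +1 since 17 mod 8 = 1, so (6/17) = (+1)^1·(3/17); sign now -1
reciprocity: (3/17) = +1·(17/3) since 3 mod 4 = 3, 17 mod 4 = 1; sign now -1
(17/3) = (2/3)   [reduce mod 3]
2 = 2^1·1; (2/3) = -1 since 3 mod 8 = 3, so (2/3) = (-1)^1·(1/3); sign now +1
(1/3) = 1; final value = sign = +1

1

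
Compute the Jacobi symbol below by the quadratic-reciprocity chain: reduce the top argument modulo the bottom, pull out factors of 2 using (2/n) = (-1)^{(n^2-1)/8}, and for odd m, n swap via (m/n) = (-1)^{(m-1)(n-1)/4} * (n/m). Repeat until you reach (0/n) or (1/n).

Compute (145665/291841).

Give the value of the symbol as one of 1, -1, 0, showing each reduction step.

reciprocity: (145665/291841) = +1·(291841/145665) since 145665 mod 4 = 1, 291841 mod 4 = 1; sign now +1
(291841/145665) = (511/145665)   [reduce mod 145665]
reciprocity: (511/145665) = +1·(145665/511) since 511 mod 4 = 3, 145665 mod 4 = 1; sign now +1
(145665/511) = (30/511)   [reduce mod 511]
30 = 2^1·15; (2/511) = +1 since 511 mod 8 = 7, so (30/511) = (+1)^1·(15/511); sign now +1
reciprocity: (15/511) = -1·(511/15) since 15 mod 4 = 3, 511 mod 4 = 3; sign now -1
(511/15) = (1/15)   [reduce mod 15]
(1/15) = 1; final value = sign = -1

-1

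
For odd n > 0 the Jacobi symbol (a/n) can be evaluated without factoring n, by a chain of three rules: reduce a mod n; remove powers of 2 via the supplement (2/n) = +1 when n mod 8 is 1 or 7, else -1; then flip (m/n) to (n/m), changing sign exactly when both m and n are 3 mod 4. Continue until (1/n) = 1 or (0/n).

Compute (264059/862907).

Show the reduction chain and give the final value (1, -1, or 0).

-1

reciprocity: (264059/862907) = -1·(862907/264059) since 264059 mod 4 = 3, 862907 mod 4 = 3; sign now -1
(862907/264059) = (70730/264059)   [reduce mod 264059]
70730 = 2^1·35365; (2/264059) = -1 since 264059 mod 8 = 3, so (70730/264059) = (-1)^1·(35365/264059); sign now +1
reciprocity: (35365/264059) = +1·(264059/35365) since 35365 mod 4 = 1, 264059 mod 4 = 3; sign now +1
(264059/35365) = (16504/35365)   [reduce mod 35365]
16504 = 2^3·2063; (2/35365) = -1 since 35365 mod 8 = 5, so (16504/35365) = (-1)^3·(2063/35365); sign now -1
reciprocity: (2063/35365) = +1·(35365/2063) since 2063 mod 4 = 3, 35365 mod 4 = 1; sign now -1
(35365/2063) = (294/2063)   [reduce mod 2063]
294 = 2^1·147; (2/2063) = +1 since 2063 mod 8 = 7, so (294/2063) = (+1)^1·(147/2063); sign now -1
reciprocity: (147/2063) = -1·(2063/147) since 147 mod 4 = 3, 2063 mod 4 = 3; sign now +1
(2063/147) = (5/147)   [reduce mod 147]
reciprocity: (5/147) = +1·(147/5) since 5 mod 4 = 1, 147 mod 4 = 3; sign now +1
(147/5) = (2/5)   [reduce mod 5]
2 = 2^1·1; (2/5) = -1 since 5 mod 8 = 5, so (2/5) = (-1)^1·(1/5); sign now -1
(1/5) = 1; final value = sign = -1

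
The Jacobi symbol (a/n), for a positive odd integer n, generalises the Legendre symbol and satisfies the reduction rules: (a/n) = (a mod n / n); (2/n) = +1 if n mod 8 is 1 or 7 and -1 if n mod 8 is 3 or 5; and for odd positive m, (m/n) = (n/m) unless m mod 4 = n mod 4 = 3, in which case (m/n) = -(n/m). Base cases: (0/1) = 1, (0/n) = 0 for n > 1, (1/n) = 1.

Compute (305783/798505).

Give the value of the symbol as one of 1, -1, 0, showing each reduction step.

reciprocity: (305783/798505) = +1·(798505/305783) since 305783 mod 4 = 3, 798505 mod 4 = 1; sign now +1
(798505/305783) = (186939/305783)   [reduce mod 305783]
reciprocity: (186939/305783) = -1·(305783/186939) since 186939 mod 4 = 3, 305783 mod 4 = 3; sign now -1
(305783/186939) = (118844/186939)   [reduce mod 186939]
118844 = 2^2·29711; (2/186939) = -1 since 186939 mod 8 = 3, so (118844/186939) = (-1)^2·(29711/186939); sign now -1
reciprocity: (29711/186939) = -1·(186939/29711) since 29711 mod 4 = 3, 186939 mod 4 = 3; sign now +1
(186939/29711) = (8673/29711)   [reduce mod 29711]
reciprocity: (8673/29711) = +1·(29711/8673) since 8673 mod 4 = 1, 29711 mod 4 = 3; sign now +1
(29711/8673) = (3692/8673)   [reduce mod 8673]
3692 = 2^2·923; (2/8673) = +1 since 8673 mod 8 = 1, so (3692/8673) = (+1)^2·(923/8673); sign now +1
reciprocity: (923/8673) = +1·(8673/923) since 923 mod 4 = 3, 8673 mod 4 = 1; sign now +1
(8673/923) = (366/923)   [reduce mod 923]
366 = 2^1·183; (2/923) = -1 since 923 mod 8 = 3, so (366/923) = (-1)^1·(183/923); sign now -1
reciprocity: (183/923) = -1·(923/183) since 183 mod 4 = 3, 923 mod 4 = 3; sign now +1
(923/183) = (8/183)   [reduce mod 183]
8 = 2^3·1; (2/183) = +1 since 183 mod 8 = 7, so (8/183) = (+1)^3·(1/183); sign now +1
(1/183) = 1; final value = sign = +1

1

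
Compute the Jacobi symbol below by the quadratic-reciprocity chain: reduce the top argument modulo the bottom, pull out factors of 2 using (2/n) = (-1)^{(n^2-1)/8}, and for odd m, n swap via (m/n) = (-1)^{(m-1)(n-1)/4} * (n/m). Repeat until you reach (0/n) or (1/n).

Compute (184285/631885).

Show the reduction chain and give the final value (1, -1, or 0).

0

reciprocity: (184285/631885) = +1·(631885/184285) since 184285 mod 4 = 1, 631885 mod 4 = 1; sign now +1
(631885/184285) = (79030/184285)   [reduce mod 184285]
79030 = 2^1·39515; (2/184285) = -1 since 184285 mod 8 = 5, so (79030/184285) = (-1)^1·(39515/184285); sign now -1
reciprocity: (39515/184285) = +1·(184285/39515) since 39515 mod 4 = 3, 184285 mod 4 = 1; sign now -1
(184285/39515) = (26225/39515)   [reduce mod 39515]
reciprocity: (26225/39515) = +1·(39515/26225) since 26225 mod 4 = 1, 39515 mod 4 = 3; sign now -1
(39515/26225) = (13290/26225)   [reduce mod 26225]
13290 = 2^1·6645; (2/26225) = +1 since 26225 mod 8 = 1, so (13290/26225) = (+1)^1·(6645/26225); sign now -1
reciprocity: (6645/26225) = +1·(26225/6645) since 6645 mod 4 = 1, 26225 mod 4 = 1; sign now -1
(26225/6645) = (6290/6645)   [reduce mod 6645]
6290 = 2^1·3145; (2/6645) = -1 since 6645 mod 8 = 5, so (6290/6645) = (-1)^1·(3145/6645); sign now +1
reciprocity: (3145/6645) = +1·(6645/3145) since 3145 mod 4 = 1, 6645 mod 4 = 1; sign now +1
(6645/3145) = (355/3145)   [reduce mod 3145]
reciprocity: (355/3145) = +1·(3145/355) since 355 mod 4 = 3, 3145 mod 4 = 1; sign now +1
(3145/355) = (305/355)   [reduce mod 355]
reciprocity: (305/355) = +1·(355/305) since 305 mod 4 = 1, 355 mod 4 = 3; sign now +1
(355/305) = (50/305)   [reduce mod 305]
50 = 2^1·25; (2/305) = +1 since 305 mod 8 = 1, so (50/305) = (+1)^1·(25/305); sign now +1
reciprocity: (25/305) = +1·(305/25) since 25 mod 4 = 1, 305 mod 4 = 1; sign now +1
(305/25) = (5/25)   [reduce mod 25]
reciprocity: (5/25) = +1·(25/5) since 5 mod 4 = 1, 25 mod 4 = 1; sign now +1
(25/5) = (0/5)   [reduce mod 5]
(0/5) = 0   [gcd(a, n) > 1]; final value = 0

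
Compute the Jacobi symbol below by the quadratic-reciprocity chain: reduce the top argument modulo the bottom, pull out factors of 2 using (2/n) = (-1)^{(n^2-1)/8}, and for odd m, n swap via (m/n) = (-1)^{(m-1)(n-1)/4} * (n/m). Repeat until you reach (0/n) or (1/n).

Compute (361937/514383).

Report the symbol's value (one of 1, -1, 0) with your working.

reciprocity: (361937/514383) = +1·(514383/361937) since 361937 mod 4 = 1, 514383 mod 4 = 3; sign now +1
(514383/361937) = (152446/361937)   [reduce mod 361937]
152446 = 2^1·76223; (2/361937) = +1 since 361937 mod 8 = 1, so (152446/361937) = (+1)^1·(76223/361937); sign now +1
reciprocity: (76223/361937) = +1·(361937/76223) since 76223 mod 4 = 3, 361937 mod 4 = 1; sign now +1
(361937/76223) = (57045/76223)   [reduce mod 76223]
reciprocity: (57045/76223) = +1·(76223/57045) since 57045 mod 4 = 1, 76223 mod 4 = 3; sign now +1
(76223/57045) = (19178/57045)   [reduce mod 57045]
19178 = 2^1·9589; (2/57045) = -1 since 57045 mod 8 = 5, so (19178/57045) = (-1)^1·(9589/57045); sign now -1
reciprocity: (9589/57045) = +1·(57045/9589) since 9589 mod 4 = 1, 57045 mod 4 = 1; sign now -1
(57045/9589) = (9100/9589)   [reduce mod 9589]
9100 = 2^2·2275; (2/9589) = -1 since 9589 mod 8 = 5, so (9100/9589) = (-1)^2·(2275/9589); sign now -1
reciprocity: (2275/9589) = +1·(9589/2275) since 2275 mod 4 = 3, 9589 mod 4 = 1; sign now -1
(9589/2275) = (489/2275)   [reduce mod 2275]
reciprocity: (489/2275) = +1·(2275/489) since 489 mod 4 = 1, 2275 mod 4 = 3; sign now -1
(2275/489) = (319/489)   [reduce mod 489]
reciprocity: (319/489) = +1·(489/319) since 319 mod 4 = 3, 489 mod 4 = 1; sign now -1
(489/319) = (170/319)   [reduce mod 319]
170 = 2^1·85; (2/319) = +1 since 319 mod 8 = 7, so (170/319) = (+1)^1·(85/319); sign now -1
reciprocity: (85/319) = +1·(319/85) since 85 mod 4 = 1, 319 mod 4 = 3; sign now -1
(319/85) = (64/85)   [reduce mod 85]
64 = 2^6·1; (2/85) = -1 since 85 mod 8 = 5, so (64/85) = (-1)^6·(1/85); sign now -1
(1/85) = 1; final value = sign = -1

-1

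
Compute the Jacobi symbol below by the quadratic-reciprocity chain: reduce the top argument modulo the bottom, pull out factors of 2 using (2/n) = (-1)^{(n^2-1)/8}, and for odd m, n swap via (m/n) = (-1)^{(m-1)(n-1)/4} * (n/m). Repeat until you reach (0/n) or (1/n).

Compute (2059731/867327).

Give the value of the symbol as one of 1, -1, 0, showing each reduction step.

(2059731/867327) = (325077/867327)   [reduce mod 867327]
reciprocity: (325077/867327) = +1·(867327/325077) since 325077 mod 4 = 1, 867327 mod 4 = 3; sign now +1
(867327/325077) = (217173/325077)   [reduce mod 325077]
reciprocity: (217173/325077) = +1·(325077/217173) since 217173 mod 4 = 1, 325077 mod 4 = 1; sign now +1
(325077/217173) = (107904/217173)   [reduce mod 217173]
107904 = 2^7·843; (2/217173) = -1 since 217173 mod 8 = 5, so (107904/217173) = (-1)^7·(843/217173); sign now -1
reciprocity: (843/217173) = +1·(217173/843) since 843 mod 4 = 3, 217173 mod 4 = 1; sign now -1
(217173/843) = (522/843)   [reduce mod 843]
522 = 2^1·261; (2/843) = -1 since 843 mod 8 = 3, so (522/843) = (-1)^1·(261/843); sign now +1
reciprocity: (261/843) = +1·(843/261) since 261 mod 4 = 1, 843 mod 4 = 3; sign now +1
(843/261) = (60/261)   [reduce mod 261]
60 = 2^2·15; (2/261) = -1 since 261 mod 8 = 5, so (60/261) = (-1)^2·(15/261); sign now +1
reciprocity: (15/261) = +1·(261/15) since 15 mod 4 = 3, 261 mod 4 = 1; sign now +1
(261/15) = (6/15)   [reduce mod 15]
6 = 2^1·3; (2/15) = +1 since 15 mod 8 = 7, so (6/15) = (+1)^1·(3/15); sign now +1
reciprocity: (3/15) = -1·(15/3) since 3 mod 4 = 3, 15 mod 4 = 3; sign now -1
(15/3) = (0/3)   [reduce mod 3]
(0/3) = 0   [gcd(a, n) > 1]; final value = 0

0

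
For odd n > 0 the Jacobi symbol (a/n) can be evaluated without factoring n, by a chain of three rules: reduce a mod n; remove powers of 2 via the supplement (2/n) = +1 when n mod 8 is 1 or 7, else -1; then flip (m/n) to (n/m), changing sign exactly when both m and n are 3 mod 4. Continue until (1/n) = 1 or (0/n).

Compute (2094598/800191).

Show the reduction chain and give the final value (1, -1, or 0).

(2094598/800191) = (494216/800191)   [reduce mod 800191]
494216 = 2^3·61777; (2/800191) = +1 since 800191 mod 8 = 7, so (494216/800191) = (+1)^3·(61777/800191); sign now +1
reciprocity: (61777/800191) = +1·(800191/61777) since 61777 mod 4 = 1, 800191 mod 4 = 3; sign now +1
(800191/61777) = (58867/61777)   [reduce mod 61777]
reciprocity: (58867/61777) = +1·(61777/58867) since 58867 mod 4 = 3, 61777 mod 4 = 1; sign now +1
(61777/58867) = (2910/58867)   [reduce mod 58867]
2910 = 2^1·1455; (2/58867) = -1 since 58867 mod 8 = 3, so (2910/58867) = (-1)^1·(1455/58867); sign now -1
reciprocity: (1455/58867) = -1·(58867/1455) since 1455 mod 4 = 3, 58867 mod 4 = 3; sign now +1
(58867/1455) = (667/1455)   [reduce mod 1455]
reciprocity: (667/1455) = -1·(1455/667) since 667 mod 4 = 3, 1455 mod 4 = 3; sign now -1
(1455/667) = (121/667)   [reduce mod 667]
reciprocity: (121/667) = +1·(667/121) since 121 mod 4 = 1, 667 mod 4 = 3; sign now -1
(667/121) = (62/121)   [reduce mod 121]
62 = 2^1·31; (2/121) = +1 since 121 mod 8 = 1, so (62/121) = (+1)^1·(31/121); sign now -1
reciprocity: (31/121) = +1·(121/31) since 31 mod 4 = 3, 121 mod 4 = 1; sign now -1
(121/31) = (28/31)   [reduce mod 31]
28 = 2^2·7; (2/31) = +1 since 31 mod 8 = 7, so (28/31) = (+1)^2·(7/31); sign now -1
reciprocity: (7/31) = -1·(31/7) since 7 mod 4 = 3, 31 mod 4 = 3; sign now +1
(31/7) = (3/7)   [reduce mod 7]
reciprocity: (3/7) = -1·(7/3) since 3 mod 4 = 3, 7 mod 4 = 3; sign now -1
(7/3) = (1/3)   [reduce mod 3]
(1/3) = 1; final value = sign = -1

-1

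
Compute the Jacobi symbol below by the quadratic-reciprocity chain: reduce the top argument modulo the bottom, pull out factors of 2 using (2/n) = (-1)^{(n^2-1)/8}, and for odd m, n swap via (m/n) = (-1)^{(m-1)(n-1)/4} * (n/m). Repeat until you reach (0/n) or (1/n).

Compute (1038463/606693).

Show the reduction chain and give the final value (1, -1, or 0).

(1038463/606693) = (431770/606693)   [reduce mod 606693]
431770 = 2^1·215885; (2/606693) = -1 since 606693 mod 8 = 5, so (431770/606693) = (-1)^1·(215885/606693); sign now -1
reciprocity: (215885/606693) = +1·(606693/215885) since 215885 mod 4 = 1, 606693 mod 4 = 1; sign now -1
(606693/215885) = (174923/215885)   [reduce mod 215885]
reciprocity: (174923/215885) = +1·(215885/174923) since 174923 mod 4 = 3, 215885 mod 4 = 1; sign now -1
(215885/174923) = (40962/174923)   [reduce mod 174923]
40962 = 2^1·20481; (2/174923) = -1 since 174923 mod 8 = 3, so (40962/174923) = (-1)^1·(20481/174923); sign now +1
reciprocity: (20481/174923) = +1·(174923/20481) since 20481 mod 4 = 1, 174923 mod 4 = 3; sign now +1
(174923/20481) = (11075/20481)   [reduce mod 20481]
reciprocity: (11075/20481) = +1·(20481/11075) since 11075 mod 4 = 3, 20481 mod 4 = 1; sign now +1
(20481/11075) = (9406/11075)   [reduce mod 11075]
9406 = 2^1·4703; (2/11075) = -1 since 11075 mod 8 = 3, so (9406/11075) = (-1)^1·(4703/11075); sign now -1
reciprocity: (4703/11075) = -1·(11075/4703) since 4703 mod 4 = 3, 11075 mod 4 = 3; sign now +1
(11075/4703) = (1669/4703)   [reduce mod 4703]
reciprocity: (1669/4703) = +1·(4703/1669) since 1669 mod 4 = 1, 4703 mod 4 = 3; sign now +1
(4703/1669) = (1365/1669)   [reduce mod 1669]
reciprocity: (1365/1669) = +1·(1669/1365) since 1365 mod 4 = 1, 1669 mod 4 = 1; sign now +1
(1669/1365) = (304/1365)   [reduce mod 1365]
304 = 2^4·19; (2/1365) = -1 since 1365 mod 8 = 5, so (304/1365) = (-1)^4·(19/1365); sign now +1
reciprocity: (19/1365) = +1·(1365/19) since 19 mod 4 = 3, 1365 mod 4 = 1; sign now +1
(1365/19) = (16/19)   [reduce mod 19]
16 = 2^4·1; (2/19) = -1 since 19 mod 8 = 3, so (16/19) = (-1)^4·(1/19); sign now +1
(1/19) = 1; final value = sign = +1

1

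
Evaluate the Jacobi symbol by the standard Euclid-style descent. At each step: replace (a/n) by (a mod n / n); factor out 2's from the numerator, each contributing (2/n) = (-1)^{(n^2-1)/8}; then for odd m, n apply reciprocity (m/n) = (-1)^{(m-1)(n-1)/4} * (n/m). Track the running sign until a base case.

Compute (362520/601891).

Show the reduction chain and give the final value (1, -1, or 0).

-1

362520 = 2^3·45315; (2/601891) = -1 since 601891 mod 8 = 3, so (362520/601891) = (-1)^3·(45315/601891); sign now -1
reciprocity: (45315/601891) = -1·(601891/45315) since 45315 mod 4 = 3, 601891 mod 4 = 3; sign now +1
(601891/45315) = (12796/45315)   [reduce mod 45315]
12796 = 2^2·3199; (2/45315) = -1 since 45315 mod 8 = 3, so (12796/45315) = (-1)^2·(3199/45315); sign now +1
reciprocity: (3199/45315) = -1·(45315/3199) since 3199 mod 4 = 3, 45315 mod 4 = 3; sign now -1
(45315/3199) = (529/3199)   [reduce mod 3199]
reciprocity: (529/3199) = +1·(3199/529) since 529 mod 4 = 1, 3199 mod 4 = 3; sign now -1
(3199/529) = (25/529)   [reduce mod 529]
reciprocity: (25/529) = +1·(529/25) since 25 mod 4 = 1, 529 mod 4 = 1; sign now -1
(529/25) = (4/25)   [reduce mod 25]
4 = 2^2·1; (2/25) = +1 since 25 mod 8 = 1, so (4/25) = (+1)^2·(1/25); sign now -1
(1/25) = 1; final value = sign = -1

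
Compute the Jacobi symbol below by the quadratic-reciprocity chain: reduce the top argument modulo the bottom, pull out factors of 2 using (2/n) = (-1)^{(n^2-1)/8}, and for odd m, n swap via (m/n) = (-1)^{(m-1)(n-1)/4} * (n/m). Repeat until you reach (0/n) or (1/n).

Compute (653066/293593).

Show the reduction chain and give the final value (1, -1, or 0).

0

(653066/293593) = (65880/293593)   [reduce mod 293593]
65880 = 2^3·8235; (2/293593) = +1 since 293593 mod 8 = 1, so (65880/293593) = (+1)^3·(8235/293593); sign now +1
reciprocity: (8235/293593) = +1·(293593/8235) since 8235 mod 4 = 3, 293593 mod 4 = 1; sign now +1
(293593/8235) = (5368/8235)   [reduce mod 8235]
5368 = 2^3·671; (2/8235) = -1 since 8235 mod 8 = 3, so (5368/8235) = (-1)^3·(671/8235); sign now -1
reciprocity: (671/8235) = -1·(8235/671) since 671 mod 4 = 3, 8235 mod 4 = 3; sign now +1
(8235/671) = (183/671)   [reduce mod 671]
reciprocity: (183/671) = -1·(671/183) since 183 mod 4 = 3, 671 mod 4 = 3; sign now -1
(671/183) = (122/183)   [reduce mod 183]
122 = 2^1·61; (2/183) = +1 since 183 mod 8 = 7, so (122/183) = (+1)^1·(61/183); sign now -1
reciprocity: (61/183) = +1·(183/61) since 61 mod 4 = 1, 183 mod 4 = 3; sign now -1
(183/61) = (0/61)   [reduce mod 61]
(0/61) = 0   [gcd(a, n) > 1]; final value = 0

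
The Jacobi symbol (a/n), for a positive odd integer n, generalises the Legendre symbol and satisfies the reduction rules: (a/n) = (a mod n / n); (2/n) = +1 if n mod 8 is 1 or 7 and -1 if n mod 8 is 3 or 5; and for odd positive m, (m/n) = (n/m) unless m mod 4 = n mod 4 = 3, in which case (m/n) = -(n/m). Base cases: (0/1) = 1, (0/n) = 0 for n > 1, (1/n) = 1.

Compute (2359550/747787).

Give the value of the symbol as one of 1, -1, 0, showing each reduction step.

(2359550/747787): 2359550 mod 747787 = 116189, so (2359550/747787) = (116189/747787)
flip (116189/747787) -> (747787/116189): both odd, 116189 mod 4 = 1, 747787 mod 4 = 3, so the flip contributes +1; sign now +1
(747787/116189): 747787 mod 116189 = 50653, so (747787/116189) = (50653/116189)
flip (50653/116189) -> (116189/50653): both odd, 50653 mod 4 = 1, 116189 mod 4 = 1, so the flip contributes +1; sign now +1
(116189/50653): 116189 mod 50653 = 14883, so (116189/50653) = (14883/50653)
flip (14883/50653) -> (50653/14883): both odd, 14883 mod 4 = 3, 50653 mod 4 = 1, so the flip contributes +1; sign now +1
(50653/14883): 50653 mod 14883 = 6004, so (50653/14883) = (6004/14883)
factor out 2^2: 6004 = 2^2·1501; with 14883 mod 8 = 3, (2/14883) = -1; sign now +1; continue with (1501/14883)
flip (1501/14883) -> (14883/1501): both odd, 1501 mod 4 = 1, 14883 mod 4 = 3, so the flip contributes +1; sign now +1
(14883/1501): 14883 mod 1501 = 1374, so (14883/1501) = (1374/1501)
factor out 2^1: 1374 = 2^1·687; with 1501 mod 8 = 5, (2/1501) = -1; sign now -1; continue with (687/1501)
flip (687/1501) -> (1501/687): both odd, 687 mod 4 = 3, 1501 mod 4 = 1, so the flip contributes +1; sign now -1
(1501/687): 1501 mod 687 = 127, so (1501/687) = (127/687)
flip (127/687) -> (687/127): both odd, 127 mod 4 = 3, 687 mod 4 = 3, so the flip contributes -1; sign now +1
(687/127): 687 mod 127 = 52, so (687/127) = (52/127)
factor out 2^2: 52 = 2^2·13; with 127 mod 8 = 7, (2/127) = +1; sign now +1; continue with (13/127)
flip (13/127) -> (127/13): both odd, 13 mod 4 = 1, 127 mod 4 = 3, so the flip contributes +1; sign now +1
(127/13): 127 mod 13 = 10, so (127/13) = (10/13)
factor out 2^1: 10 = 2^1·5; with 13 mod 8 = 5, (2/13) = -1; sign now -1; continue with (5/13)
flip (5/13) -> (13/5): both odd, 5 mod 4 = 1, 13 mod 4 = 1, so the flip contributes +1; sign now -1
(13/5): 13 mod 5 = 3, so (13/5) = (3/5)
flip (3/5) -> (5/3): both odd, 3 mod 4 = 3, 5 mod 4 = 1, so the flip contributes +1; sign now -1
(5/3): 5 mod 3 = 2, so (5/3) = (2/3)
factor out 2^1: 2 = 2^1·1; with 3 mod 8 = 3, (2/3) = -1; sign now +1; continue with (1/3)
reached (1/3) = 1, so the symbol is +1

1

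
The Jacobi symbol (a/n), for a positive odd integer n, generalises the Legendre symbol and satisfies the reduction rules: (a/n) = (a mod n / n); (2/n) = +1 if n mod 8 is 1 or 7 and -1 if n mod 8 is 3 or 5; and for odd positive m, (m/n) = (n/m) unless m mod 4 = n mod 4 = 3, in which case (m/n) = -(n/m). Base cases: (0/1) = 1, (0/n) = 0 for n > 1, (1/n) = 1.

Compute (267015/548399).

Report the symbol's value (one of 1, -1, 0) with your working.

reciprocity: (267015/548399) = -1·(548399/267015) since 267015 mod 4 = 3, 548399 mod 4 = 3; sign now -1
(548399/267015) = (14369/267015)   [reduce mod 267015]
reciprocity: (14369/267015) = +1·(267015/14369) since 14369 mod 4 = 1, 267015 mod 4 = 3; sign now -1
(267015/14369) = (8373/14369)   [reduce mod 14369]
reciprocity: (8373/14369) = +1·(14369/8373) since 8373 mod 4 = 1, 14369 mod 4 = 1; sign now -1
(14369/8373) = (5996/8373)   [reduce mod 8373]
5996 = 2^2·1499; (2/8373) = -1 since 8373 mod 8 = 5, so (5996/8373) = (-1)^2·(1499/8373); sign now -1
reciprocity: (1499/8373) = +1·(8373/1499) since 1499 mod 4 = 3, 8373 mod 4 = 1; sign now -1
(8373/1499) = (878/1499)   [reduce mod 1499]
878 = 2^1·439; (2/1499) = -1 since 1499 mod 8 = 3, so (878/1499) = (-1)^1·(439/1499); sign now +1
reciprocity: (439/1499) = -1·(1499/439) since 439 mod 4 = 3, 1499 mod 4 = 3; sign now -1
(1499/439) = (182/439)   [reduce mod 439]
182 = 2^1·91; (2/439) = +1 since 439 mod 8 = 7, so (182/439) = (+1)^1·(91/439); sign now -1
reciprocity: (91/439) = -1·(439/91) since 91 mod 4 = 3, 439 mod 4 = 3; sign now +1
(439/91) = (75/91)   [reduce mod 91]
reciprocity: (75/91) = -1·(91/75) since 75 mod 4 = 3, 91 mod 4 = 3; sign now -1
(91/75) = (16/75)   [reduce mod 75]
16 = 2^4·1; (2/75) = -1 since 75 mod 8 = 3, so (16/75) = (-1)^4·(1/75); sign now -1
(1/75) = 1; final value = sign = -1

-1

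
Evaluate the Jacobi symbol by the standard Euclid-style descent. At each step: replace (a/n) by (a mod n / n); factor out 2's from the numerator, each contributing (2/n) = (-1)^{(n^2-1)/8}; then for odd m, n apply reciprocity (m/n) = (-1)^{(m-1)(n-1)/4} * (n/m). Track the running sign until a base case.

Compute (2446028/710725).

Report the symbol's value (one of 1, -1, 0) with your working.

(2446028/710725): 2446028 mod 710725 = 313853, so (2446028/710725) = (313853/710725)
flip (313853/710725) -> (710725/313853): both odd, 313853 mod 4 = 1, 710725 mod 4 = 1, so the flip contributes +1; sign now +1
(710725/313853): 710725 mod 313853 = 83019, so (710725/313853) = (83019/313853)
flip (83019/313853) -> (313853/83019): both odd, 83019 mod 4 = 3, 313853 mod 4 = 1, so the flip contributes +1; sign now +1
(313853/83019): 313853 mod 83019 = 64796, so (313853/83019) = (64796/83019)
factor out 2^2: 64796 = 2^2·16199; with 83019 mod 8 = 3, (2/83019) = -1; sign now +1; continue with (16199/83019)
flip (16199/83019) -> (83019/16199): both odd, 16199 mod 4 = 3, 83019 mod 4 = 3, so the flip contributes -1; sign now -1
(83019/16199): 83019 mod 16199 = 2024, so (83019/16199) = (2024/16199)
factor out 2^3: 2024 = 2^3·253; with 16199 mod 8 = 7, (2/16199) = +1; sign now -1; continue with (253/16199)
flip (253/16199) -> (16199/253): both odd, 253 mod 4 = 1, 16199 mod 4 = 3, so the flip contributes +1; sign now -1
(16199/253): 16199 mod 253 = 7, so (16199/253) = (7/253)
flip (7/253) -> (253/7): both odd, 7 mod 4 = 3, 253 mod 4 = 1, so the flip contributes +1; sign now -1
(253/7): 253 mod 7 = 1, so (253/7) = (1/7)
reached (1/7) = 1, so the symbol is -1

-1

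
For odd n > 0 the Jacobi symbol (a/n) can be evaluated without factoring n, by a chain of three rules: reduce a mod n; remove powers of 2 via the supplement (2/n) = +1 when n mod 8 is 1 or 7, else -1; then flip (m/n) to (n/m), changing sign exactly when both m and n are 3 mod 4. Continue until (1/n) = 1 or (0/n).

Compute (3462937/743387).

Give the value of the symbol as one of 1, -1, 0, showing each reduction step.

-1

(3462937/743387) = (489389/743387)   [reduce mod 743387]
reciprocity: (489389/743387) = +1·(743387/489389) since 489389 mod 4 = 1, 743387 mod 4 = 3; sign now +1
(743387/489389) = (253998/489389)   [reduce mod 489389]
253998 = 2^1·126999; (2/489389) = -1 since 489389 mod 8 = 5, so (253998/489389) = (-1)^1·(126999/489389); sign now -1
reciprocity: (126999/489389) = +1·(489389/126999) since 126999 mod 4 = 3, 489389 mod 4 = 1; sign now -1
(489389/126999) = (108392/126999)   [reduce mod 126999]
108392 = 2^3·13549; (2/126999) = +1 since 126999 mod 8 = 7, so (108392/126999) = (+1)^3·(13549/126999); sign now -1
reciprocity: (13549/126999) = +1·(126999/13549) since 13549 mod 4 = 1, 126999 mod 4 = 3; sign now -1
(126999/13549) = (5058/13549)   [reduce mod 13549]
5058 = 2^1·2529; (2/13549) = -1 since 13549 mod 8 = 5, so (5058/13549) = (-1)^1·(2529/13549); sign now +1
reciprocity: (2529/13549) = +1·(13549/2529) since 2529 mod 4 = 1, 13549 mod 4 = 1; sign now +1
(13549/2529) = (904/2529)   [reduce mod 2529]
904 = 2^3·113; (2/2529) = +1 since 2529 mod 8 = 1, so (904/2529) = (+1)^3·(113/2529); sign now +1
reciprocity: (113/2529) = +1·(2529/113) since 113 mod 4 = 1, 2529 mod 4 = 1; sign now +1
(2529/113) = (43/113)   [reduce mod 113]
reciprocity: (43/113) = +1·(113/43) since 43 mod 4 = 3, 113 mod 4 = 1; sign now +1
(113/43) = (27/43)   [reduce mod 43]
reciprocity: (27/43) = -1·(43/27) since 27 mod 4 = 3, 43 mod 4 = 3; sign now -1
(43/27) = (16/27)   [reduce mod 27]
16 = 2^4·1; (2/27) = -1 since 27 mod 8 = 3, so (16/27) = (-1)^4·(1/27); sign now -1
(1/27) = 1; final value = sign = -1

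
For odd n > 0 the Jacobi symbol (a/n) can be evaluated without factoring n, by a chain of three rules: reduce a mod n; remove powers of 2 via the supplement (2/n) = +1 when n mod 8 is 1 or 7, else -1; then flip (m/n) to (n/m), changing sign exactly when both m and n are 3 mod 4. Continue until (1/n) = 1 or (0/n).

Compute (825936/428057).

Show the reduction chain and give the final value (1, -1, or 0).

-1

(825936/428057): 825936 mod 428057 = 397879, so (825936/428057) = (397879/428057)
flip (397879/428057) -> (428057/397879): both odd, 397879 mod 4 = 3, 428057 mod 4 = 1, so the flip contributes +1; sign now +1
(428057/397879): 428057 mod 397879 = 30178, so (428057/397879) = (30178/397879)
factor out 2^1: 30178 = 2^1·15089; with 397879 mod 8 = 7, (2/397879) = +1; sign now +1; continue with (15089/397879)
flip (15089/397879) -> (397879/15089): both odd, 15089 mod 4 = 1, 397879 mod 4 = 3, so the flip contributes +1; sign now +1
(397879/15089): 397879 mod 15089 = 5565, so (397879/15089) = (5565/15089)
flip (5565/15089) -> (15089/5565): both odd, 5565 mod 4 = 1, 15089 mod 4 = 1, so the flip contributes +1; sign now +1
(15089/5565): 15089 mod 5565 = 3959, so (15089/5565) = (3959/5565)
flip (3959/5565) -> (5565/3959): both odd, 3959 mod 4 = 3, 5565 mod 4 = 1, so the flip contributes +1; sign now +1
(5565/3959): 5565 mod 3959 = 1606, so (5565/3959) = (1606/3959)
factor out 2^1: 1606 = 2^1·803; with 3959 mod 8 = 7, (2/3959) = +1; sign now +1; continue with (803/3959)
flip (803/3959) -> (3959/803): both odd, 803 mod 4 = 3, 3959 mod 4 = 3, so the flip contributes -1; sign now -1
(3959/803): 3959 mod 803 = 747, so (3959/803) = (747/803)
flip (747/803) -> (803/747): both odd, 747 mod 4 = 3, 803 mod 4 = 3, so the flip contributes -1; sign now +1
(803/747): 803 mod 747 = 56, so (803/747) = (56/747)
factor out 2^3: 56 = 2^3·7; with 747 mod 8 = 3, (2/747) = -1; sign now -1; continue with (7/747)
flip (7/747) -> (747/7): both odd, 7 mod 4 = 3, 747 mod 4 = 3, so the flip contributes -1; sign now +1
(747/7): 747 mod 7 = 5, so (747/7) = (5/7)
flip (5/7) -> (7/5): both odd, 5 mod 4 = 1, 7 mod 4 = 3, so the flip contributes +1; sign now +1
(7/5): 7 mod 5 = 2, so (7/5) = (2/5)
factor out 2^1: 2 = 2^1·1; with 5 mod 8 = 5, (2/5) = -1; sign now -1; continue with (1/5)
reached (1/5) = 1, so the symbol is -1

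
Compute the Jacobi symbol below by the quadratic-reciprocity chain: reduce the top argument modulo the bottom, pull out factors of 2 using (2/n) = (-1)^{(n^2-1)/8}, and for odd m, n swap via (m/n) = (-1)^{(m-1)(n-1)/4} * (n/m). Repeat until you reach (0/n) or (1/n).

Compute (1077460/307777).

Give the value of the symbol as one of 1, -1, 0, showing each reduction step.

(1077460/307777) = (154129/307777)   [reduce mod 307777]
reciprocity: (154129/307777) = +1·(307777/154129) since 154129 mod 4 = 1, 307777 mod 4 = 1; sign now +1
(307777/154129) = (153648/154129)   [reduce mod 154129]
153648 = 2^4·9603; (2/154129) = +1 since 154129 mod 8 = 1, so (153648/154129) = (+1)^4·(9603/154129); sign now +1
reciprocity: (9603/154129) = +1·(154129/9603) since 9603 mod 4 = 3, 154129 mod 4 = 1; sign now +1
(154129/9603) = (481/9603)   [reduce mod 9603]
reciprocity: (481/9603) = +1·(9603/481) since 481 mod 4 = 1, 9603 mod 4 = 3; sign now +1
(9603/481) = (464/481)   [reduce mod 481]
464 = 2^4·29; (2/481) = +1 since 481 mod 8 = 1, so (464/481) = (+1)^4·(29/481); sign now +1
reciprocity: (29/481) = +1·(481/29) since 29 mod 4 = 1, 481 mod 4 = 1; sign now +1
(481/29) = (17/29)   [reduce mod 29]
reciprocity: (17/29) = +1·(29/17) since 17 mod 4 = 1, 29 mod 4 = 1; sign now +1
(29/17) = (12/17)   [reduce mod 17]
12 = 2^2·3; (2/17) = +1 since 17 mod 8 = 1, so (12/17) = (+1)^2·(3/17); sign now +1
reciprocity: (3/17) = +1·(17/3) since 3 mod 4 = 3, 17 mod 4 = 1; sign now +1
(17/3) = (2/3)   [reduce mod 3]
2 = 2^1·1; (2/3) = -1 since 3 mod 8 = 3, so (2/3) = (-1)^1·(1/3); sign now -1
(1/3) = 1; final value = sign = -1

-1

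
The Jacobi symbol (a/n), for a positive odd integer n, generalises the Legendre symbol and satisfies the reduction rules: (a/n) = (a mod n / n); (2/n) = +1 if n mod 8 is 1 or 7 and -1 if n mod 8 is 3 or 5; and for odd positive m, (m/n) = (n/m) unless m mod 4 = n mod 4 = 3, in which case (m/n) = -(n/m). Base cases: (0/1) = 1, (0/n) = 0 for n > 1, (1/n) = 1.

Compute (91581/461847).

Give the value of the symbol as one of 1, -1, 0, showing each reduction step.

0

reciprocity: (91581/461847) = +1·(461847/91581) since 91581 mod 4 = 1, 461847 mod 4 = 3; sign now +1
(461847/91581) = (3942/91581)   [reduce mod 91581]
3942 = 2^1·1971; (2/91581) = -1 since 91581 mod 8 = 5, so (3942/91581) = (-1)^1·(1971/91581); sign now -1
reciprocity: (1971/91581) = +1·(91581/1971) since 1971 mod 4 = 3, 91581 mod 4 = 1; sign now -1
(91581/1971) = (915/1971)   [reduce mod 1971]
reciprocity: (915/1971) = -1·(1971/915) since 915 mod 4 = 3, 1971 mod 4 = 3; sign now +1
(1971/915) = (141/915)   [reduce mod 915]
reciprocity: (141/915) = +1·(915/141) since 141 mod 4 = 1, 915 mod 4 = 3; sign now +1
(915/141) = (69/141)   [reduce mod 141]
reciprocity: (69/141) = +1·(141/69) since 69 mod 4 = 1, 141 mod 4 = 1; sign now +1
(141/69) = (3/69)   [reduce mod 69]
reciprocity: (3/69) = +1·(69/3) since 3 mod 4 = 3, 69 mod 4 = 1; sign now +1
(69/3) = (0/3)   [reduce mod 3]
(0/3) = 0   [gcd(a, n) > 1]; final value = 0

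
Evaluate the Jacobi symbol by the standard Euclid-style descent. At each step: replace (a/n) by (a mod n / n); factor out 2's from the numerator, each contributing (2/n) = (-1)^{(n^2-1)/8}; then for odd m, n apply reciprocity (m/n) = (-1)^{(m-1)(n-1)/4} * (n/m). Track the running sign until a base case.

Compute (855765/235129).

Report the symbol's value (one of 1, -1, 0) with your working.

-1

(855765/235129): 855765 mod 235129 = 150378, so (855765/235129) = (150378/235129)
factor out 2^1: 150378 = 2^1·75189; with 235129 mod 8 = 1, (2/235129) = +1; sign now +1; continue with (75189/235129)
flip (75189/235129) -> (235129/75189): both odd, 75189 mod 4 = 1, 235129 mod 4 = 1, so the flip contributes +1; sign now +1
(235129/75189): 235129 mod 75189 = 9562, so (235129/75189) = (9562/75189)
factor out 2^1: 9562 = 2^1·4781; with 75189 mod 8 = 5, (2/75189) = -1; sign now -1; continue with (4781/75189)
flip (4781/75189) -> (75189/4781): both odd, 4781 mod 4 = 1, 75189 mod 4 = 1, so the flip contributes +1; sign now -1
(75189/4781): 75189 mod 4781 = 3474, so (75189/4781) = (3474/4781)
factor out 2^1: 3474 = 2^1·1737; with 4781 mod 8 = 5, (2/4781) = -1; sign now +1; continue with (1737/4781)
flip (1737/4781) -> (4781/1737): both odd, 1737 mod 4 = 1, 4781 mod 4 = 1, so the flip contributes +1; sign now +1
(4781/1737): 4781 mod 1737 = 1307, so (4781/1737) = (1307/1737)
flip (1307/1737) -> (1737/1307): both odd, 1307 mod 4 = 3, 1737 mod 4 = 1, so the flip contributes +1; sign now +1
(1737/1307): 1737 mod 1307 = 430, so (1737/1307) = (430/1307)
factor out 2^1: 430 = 2^1·215; with 1307 mod 8 = 3, (2/1307) = -1; sign now -1; continue with (215/1307)
flip (215/1307) -> (1307/215): both odd, 215 mod 4 = 3, 1307 mod 4 = 3, so the flip contributes -1; sign now +1
(1307/215): 1307 mod 215 = 17, so (1307/215) = (17/215)
flip (17/215) -> (215/17): both odd, 17 mod 4 = 1, 215 mod 4 = 3, so the flip contributes +1; sign now +1
(215/17): 215 mod 17 = 11, so (215/17) = (11/17)
flip (11/17) -> (17/11): both odd, 11 mod 4 = 3, 17 mod 4 = 1, so the flip contributes +1; sign now +1
(17/11): 17 mod 11 = 6, so (17/11) = (6/11)
factor out 2^1: 6 = 2^1·3; with 11 mod 8 = 3, (2/11) = -1; sign now -1; continue with (3/11)
flip (3/11) -> (11/3): both odd, 3 mod 4 = 3, 11 mod 4 = 3, so the flip contributes -1; sign now +1
(11/3): 11 mod 3 = 2, so (11/3) = (2/3)
factor out 2^1: 2 = 2^1·1; with 3 mod 8 = 3, (2/3) = -1; sign now -1; continue with (1/3)
reached (1/3) = 1, so the symbol is -1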